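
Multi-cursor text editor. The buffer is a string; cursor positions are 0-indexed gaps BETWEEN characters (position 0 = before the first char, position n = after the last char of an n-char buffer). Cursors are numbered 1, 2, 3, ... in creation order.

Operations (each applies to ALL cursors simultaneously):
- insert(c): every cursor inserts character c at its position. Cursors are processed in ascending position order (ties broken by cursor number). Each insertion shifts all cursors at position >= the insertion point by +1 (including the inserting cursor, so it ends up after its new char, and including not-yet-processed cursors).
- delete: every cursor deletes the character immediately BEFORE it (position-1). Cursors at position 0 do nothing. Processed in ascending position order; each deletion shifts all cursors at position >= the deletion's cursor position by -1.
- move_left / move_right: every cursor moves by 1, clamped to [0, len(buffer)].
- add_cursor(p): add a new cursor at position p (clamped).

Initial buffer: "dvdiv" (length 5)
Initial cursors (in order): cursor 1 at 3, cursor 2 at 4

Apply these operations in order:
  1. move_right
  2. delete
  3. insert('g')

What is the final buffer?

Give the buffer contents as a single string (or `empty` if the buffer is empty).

Answer: dvdgg

Derivation:
After op 1 (move_right): buffer="dvdiv" (len 5), cursors c1@4 c2@5, authorship .....
After op 2 (delete): buffer="dvd" (len 3), cursors c1@3 c2@3, authorship ...
After op 3 (insert('g')): buffer="dvdgg" (len 5), cursors c1@5 c2@5, authorship ...12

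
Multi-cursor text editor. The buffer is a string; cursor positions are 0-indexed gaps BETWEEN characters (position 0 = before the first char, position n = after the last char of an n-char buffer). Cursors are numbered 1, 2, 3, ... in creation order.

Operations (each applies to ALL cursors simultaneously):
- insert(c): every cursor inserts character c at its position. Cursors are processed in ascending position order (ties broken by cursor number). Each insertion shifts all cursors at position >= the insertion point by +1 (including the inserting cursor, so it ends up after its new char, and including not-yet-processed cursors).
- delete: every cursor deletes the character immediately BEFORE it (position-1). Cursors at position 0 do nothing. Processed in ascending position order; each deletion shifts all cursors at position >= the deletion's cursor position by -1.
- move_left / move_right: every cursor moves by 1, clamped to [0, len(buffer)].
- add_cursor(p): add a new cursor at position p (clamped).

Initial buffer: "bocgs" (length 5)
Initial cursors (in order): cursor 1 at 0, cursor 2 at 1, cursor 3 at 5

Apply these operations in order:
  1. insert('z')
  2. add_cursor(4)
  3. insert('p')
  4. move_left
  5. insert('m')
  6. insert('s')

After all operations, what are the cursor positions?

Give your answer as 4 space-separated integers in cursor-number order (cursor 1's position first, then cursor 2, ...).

After op 1 (insert('z')): buffer="zbzocgsz" (len 8), cursors c1@1 c2@3 c3@8, authorship 1.2....3
After op 2 (add_cursor(4)): buffer="zbzocgsz" (len 8), cursors c1@1 c2@3 c4@4 c3@8, authorship 1.2....3
After op 3 (insert('p')): buffer="zpbzpopcgszp" (len 12), cursors c1@2 c2@5 c4@7 c3@12, authorship 11.22.4...33
After op 4 (move_left): buffer="zpbzpopcgszp" (len 12), cursors c1@1 c2@4 c4@6 c3@11, authorship 11.22.4...33
After op 5 (insert('m')): buffer="zmpbzmpompcgszmp" (len 16), cursors c1@2 c2@6 c4@9 c3@15, authorship 111.222.44...333
After op 6 (insert('s')): buffer="zmspbzmspomspcgszmsp" (len 20), cursors c1@3 c2@8 c4@12 c3@19, authorship 1111.2222.444...3333

Answer: 3 8 19 12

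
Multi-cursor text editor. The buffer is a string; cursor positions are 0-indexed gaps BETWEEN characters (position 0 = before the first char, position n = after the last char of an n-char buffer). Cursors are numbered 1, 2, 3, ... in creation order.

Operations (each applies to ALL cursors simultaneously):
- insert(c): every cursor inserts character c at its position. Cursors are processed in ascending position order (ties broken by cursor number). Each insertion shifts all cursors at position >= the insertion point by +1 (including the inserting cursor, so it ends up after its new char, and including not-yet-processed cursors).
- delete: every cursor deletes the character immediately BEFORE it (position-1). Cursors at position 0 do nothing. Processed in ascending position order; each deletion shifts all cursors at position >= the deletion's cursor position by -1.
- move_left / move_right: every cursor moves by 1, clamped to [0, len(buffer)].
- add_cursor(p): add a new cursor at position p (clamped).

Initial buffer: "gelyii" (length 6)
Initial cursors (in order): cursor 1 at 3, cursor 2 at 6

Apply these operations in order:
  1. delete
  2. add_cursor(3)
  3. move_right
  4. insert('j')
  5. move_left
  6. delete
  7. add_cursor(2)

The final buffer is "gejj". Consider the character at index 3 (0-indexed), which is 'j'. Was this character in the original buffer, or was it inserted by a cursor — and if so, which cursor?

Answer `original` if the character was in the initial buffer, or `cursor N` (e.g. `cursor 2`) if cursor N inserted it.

Answer: cursor 3

Derivation:
After op 1 (delete): buffer="geyi" (len 4), cursors c1@2 c2@4, authorship ....
After op 2 (add_cursor(3)): buffer="geyi" (len 4), cursors c1@2 c3@3 c2@4, authorship ....
After op 3 (move_right): buffer="geyi" (len 4), cursors c1@3 c2@4 c3@4, authorship ....
After op 4 (insert('j')): buffer="geyjijj" (len 7), cursors c1@4 c2@7 c3@7, authorship ...1.23
After op 5 (move_left): buffer="geyjijj" (len 7), cursors c1@3 c2@6 c3@6, authorship ...1.23
After op 6 (delete): buffer="gejj" (len 4), cursors c1@2 c2@3 c3@3, authorship ..13
After op 7 (add_cursor(2)): buffer="gejj" (len 4), cursors c1@2 c4@2 c2@3 c3@3, authorship ..13
Authorship (.=original, N=cursor N): . . 1 3
Index 3: author = 3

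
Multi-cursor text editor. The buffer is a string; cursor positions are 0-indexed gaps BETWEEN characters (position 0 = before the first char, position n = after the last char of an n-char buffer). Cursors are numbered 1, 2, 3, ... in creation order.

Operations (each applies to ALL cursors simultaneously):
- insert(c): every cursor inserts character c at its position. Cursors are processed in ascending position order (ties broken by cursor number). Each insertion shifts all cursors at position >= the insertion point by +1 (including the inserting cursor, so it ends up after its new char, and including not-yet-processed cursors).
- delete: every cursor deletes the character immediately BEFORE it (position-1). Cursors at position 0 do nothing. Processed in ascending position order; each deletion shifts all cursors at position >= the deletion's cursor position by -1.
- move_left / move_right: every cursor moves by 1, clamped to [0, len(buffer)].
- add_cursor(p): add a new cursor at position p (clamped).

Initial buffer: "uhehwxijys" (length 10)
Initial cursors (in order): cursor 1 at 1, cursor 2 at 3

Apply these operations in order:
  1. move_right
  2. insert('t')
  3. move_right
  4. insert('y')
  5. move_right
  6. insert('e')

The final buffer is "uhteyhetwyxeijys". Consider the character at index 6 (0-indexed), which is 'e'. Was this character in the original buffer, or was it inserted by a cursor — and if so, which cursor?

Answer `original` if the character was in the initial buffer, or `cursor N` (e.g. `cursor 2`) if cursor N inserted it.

After op 1 (move_right): buffer="uhehwxijys" (len 10), cursors c1@2 c2@4, authorship ..........
After op 2 (insert('t')): buffer="uhtehtwxijys" (len 12), cursors c1@3 c2@6, authorship ..1..2......
After op 3 (move_right): buffer="uhtehtwxijys" (len 12), cursors c1@4 c2@7, authorship ..1..2......
After op 4 (insert('y')): buffer="uhteyhtwyxijys" (len 14), cursors c1@5 c2@9, authorship ..1.1.2.2.....
After op 5 (move_right): buffer="uhteyhtwyxijys" (len 14), cursors c1@6 c2@10, authorship ..1.1.2.2.....
After op 6 (insert('e')): buffer="uhteyhetwyxeijys" (len 16), cursors c1@7 c2@12, authorship ..1.1.12.2.2....
Authorship (.=original, N=cursor N): . . 1 . 1 . 1 2 . 2 . 2 . . . .
Index 6: author = 1

Answer: cursor 1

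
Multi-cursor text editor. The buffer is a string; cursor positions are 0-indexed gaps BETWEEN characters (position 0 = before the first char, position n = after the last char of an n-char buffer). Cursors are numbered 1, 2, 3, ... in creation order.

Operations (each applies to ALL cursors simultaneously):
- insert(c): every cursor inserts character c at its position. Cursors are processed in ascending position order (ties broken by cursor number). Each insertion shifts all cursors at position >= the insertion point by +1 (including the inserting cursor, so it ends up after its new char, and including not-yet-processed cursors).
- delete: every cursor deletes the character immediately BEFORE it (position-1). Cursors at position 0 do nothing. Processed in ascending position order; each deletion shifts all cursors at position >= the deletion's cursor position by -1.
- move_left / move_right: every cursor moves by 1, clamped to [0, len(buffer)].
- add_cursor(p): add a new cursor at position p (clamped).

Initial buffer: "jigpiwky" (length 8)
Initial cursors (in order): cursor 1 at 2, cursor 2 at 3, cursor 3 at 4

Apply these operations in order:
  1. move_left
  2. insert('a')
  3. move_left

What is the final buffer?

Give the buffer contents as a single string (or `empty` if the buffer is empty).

Answer: jaiagapiwky

Derivation:
After op 1 (move_left): buffer="jigpiwky" (len 8), cursors c1@1 c2@2 c3@3, authorship ........
After op 2 (insert('a')): buffer="jaiagapiwky" (len 11), cursors c1@2 c2@4 c3@6, authorship .1.2.3.....
After op 3 (move_left): buffer="jaiagapiwky" (len 11), cursors c1@1 c2@3 c3@5, authorship .1.2.3.....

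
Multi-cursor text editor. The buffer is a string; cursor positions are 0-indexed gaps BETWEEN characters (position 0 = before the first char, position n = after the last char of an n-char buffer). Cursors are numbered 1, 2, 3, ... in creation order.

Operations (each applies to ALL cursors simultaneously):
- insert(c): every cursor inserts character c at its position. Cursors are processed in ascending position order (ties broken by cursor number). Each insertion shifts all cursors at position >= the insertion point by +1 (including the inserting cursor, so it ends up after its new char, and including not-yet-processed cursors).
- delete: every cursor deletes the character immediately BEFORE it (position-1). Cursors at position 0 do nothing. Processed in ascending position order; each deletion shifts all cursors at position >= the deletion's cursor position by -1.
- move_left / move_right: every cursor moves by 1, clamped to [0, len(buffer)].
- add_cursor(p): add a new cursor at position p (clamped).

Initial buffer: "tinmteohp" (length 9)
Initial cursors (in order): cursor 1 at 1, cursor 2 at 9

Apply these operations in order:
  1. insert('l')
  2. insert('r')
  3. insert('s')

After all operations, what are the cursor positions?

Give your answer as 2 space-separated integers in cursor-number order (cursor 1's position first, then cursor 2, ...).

After op 1 (insert('l')): buffer="tlinmteohpl" (len 11), cursors c1@2 c2@11, authorship .1........2
After op 2 (insert('r')): buffer="tlrinmteohplr" (len 13), cursors c1@3 c2@13, authorship .11........22
After op 3 (insert('s')): buffer="tlrsinmteohplrs" (len 15), cursors c1@4 c2@15, authorship .111........222

Answer: 4 15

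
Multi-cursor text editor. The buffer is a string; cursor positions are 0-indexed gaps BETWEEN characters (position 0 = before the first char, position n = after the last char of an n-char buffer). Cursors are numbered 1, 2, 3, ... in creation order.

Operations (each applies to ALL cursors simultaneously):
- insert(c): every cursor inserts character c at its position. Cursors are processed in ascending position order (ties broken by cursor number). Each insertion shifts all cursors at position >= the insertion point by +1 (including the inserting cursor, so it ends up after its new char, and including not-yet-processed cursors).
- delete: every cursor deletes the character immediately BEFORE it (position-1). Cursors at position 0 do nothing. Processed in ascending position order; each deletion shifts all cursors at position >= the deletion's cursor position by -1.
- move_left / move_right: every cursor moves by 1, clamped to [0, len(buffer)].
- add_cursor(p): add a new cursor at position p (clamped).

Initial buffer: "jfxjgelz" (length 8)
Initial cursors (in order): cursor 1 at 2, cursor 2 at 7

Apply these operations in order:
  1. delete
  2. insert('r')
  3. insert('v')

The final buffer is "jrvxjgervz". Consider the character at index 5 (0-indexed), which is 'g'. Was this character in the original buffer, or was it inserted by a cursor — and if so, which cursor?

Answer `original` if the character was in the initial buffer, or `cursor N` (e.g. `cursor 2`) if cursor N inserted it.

Answer: original

Derivation:
After op 1 (delete): buffer="jxjgez" (len 6), cursors c1@1 c2@5, authorship ......
After op 2 (insert('r')): buffer="jrxjgerz" (len 8), cursors c1@2 c2@7, authorship .1....2.
After op 3 (insert('v')): buffer="jrvxjgervz" (len 10), cursors c1@3 c2@9, authorship .11....22.
Authorship (.=original, N=cursor N): . 1 1 . . . . 2 2 .
Index 5: author = original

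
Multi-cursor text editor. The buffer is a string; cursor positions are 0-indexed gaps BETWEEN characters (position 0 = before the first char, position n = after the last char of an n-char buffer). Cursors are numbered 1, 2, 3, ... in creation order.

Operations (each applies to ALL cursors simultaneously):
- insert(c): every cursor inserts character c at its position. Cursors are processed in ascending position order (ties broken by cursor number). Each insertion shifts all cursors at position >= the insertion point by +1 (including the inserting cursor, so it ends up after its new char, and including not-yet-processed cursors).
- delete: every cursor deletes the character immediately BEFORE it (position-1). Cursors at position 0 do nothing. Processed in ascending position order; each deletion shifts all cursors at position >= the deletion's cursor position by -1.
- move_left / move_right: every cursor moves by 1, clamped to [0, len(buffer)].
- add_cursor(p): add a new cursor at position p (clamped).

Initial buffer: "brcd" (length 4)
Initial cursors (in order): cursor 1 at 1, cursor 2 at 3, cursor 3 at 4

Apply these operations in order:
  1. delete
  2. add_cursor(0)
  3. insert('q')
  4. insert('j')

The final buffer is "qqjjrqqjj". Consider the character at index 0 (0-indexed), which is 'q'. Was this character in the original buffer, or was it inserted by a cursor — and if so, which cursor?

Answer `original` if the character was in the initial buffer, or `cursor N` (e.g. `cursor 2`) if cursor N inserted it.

Answer: cursor 1

Derivation:
After op 1 (delete): buffer="r" (len 1), cursors c1@0 c2@1 c3@1, authorship .
After op 2 (add_cursor(0)): buffer="r" (len 1), cursors c1@0 c4@0 c2@1 c3@1, authorship .
After op 3 (insert('q')): buffer="qqrqq" (len 5), cursors c1@2 c4@2 c2@5 c3@5, authorship 14.23
After op 4 (insert('j')): buffer="qqjjrqqjj" (len 9), cursors c1@4 c4@4 c2@9 c3@9, authorship 1414.2323
Authorship (.=original, N=cursor N): 1 4 1 4 . 2 3 2 3
Index 0: author = 1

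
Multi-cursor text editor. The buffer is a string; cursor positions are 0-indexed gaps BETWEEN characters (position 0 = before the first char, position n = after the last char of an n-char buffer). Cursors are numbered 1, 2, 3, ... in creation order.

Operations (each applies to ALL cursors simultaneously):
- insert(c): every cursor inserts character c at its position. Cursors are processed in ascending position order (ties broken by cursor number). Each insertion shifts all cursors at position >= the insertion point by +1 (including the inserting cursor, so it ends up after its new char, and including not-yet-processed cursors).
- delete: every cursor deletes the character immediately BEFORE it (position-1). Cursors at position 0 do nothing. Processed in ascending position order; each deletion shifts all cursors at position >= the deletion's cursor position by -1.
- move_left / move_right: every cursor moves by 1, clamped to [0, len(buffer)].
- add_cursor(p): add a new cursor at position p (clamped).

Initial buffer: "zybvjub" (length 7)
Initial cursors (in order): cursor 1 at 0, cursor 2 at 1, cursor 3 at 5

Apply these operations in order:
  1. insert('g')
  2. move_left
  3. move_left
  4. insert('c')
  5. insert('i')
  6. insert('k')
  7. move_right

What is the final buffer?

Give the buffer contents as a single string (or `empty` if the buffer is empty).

Answer: cikgcikzgybvcikjgub

Derivation:
After op 1 (insert('g')): buffer="gzgybvjgub" (len 10), cursors c1@1 c2@3 c3@8, authorship 1.2....3..
After op 2 (move_left): buffer="gzgybvjgub" (len 10), cursors c1@0 c2@2 c3@7, authorship 1.2....3..
After op 3 (move_left): buffer="gzgybvjgub" (len 10), cursors c1@0 c2@1 c3@6, authorship 1.2....3..
After op 4 (insert('c')): buffer="cgczgybvcjgub" (len 13), cursors c1@1 c2@3 c3@9, authorship 112.2...3.3..
After op 5 (insert('i')): buffer="cigcizgybvcijgub" (len 16), cursors c1@2 c2@5 c3@12, authorship 11122.2...33.3..
After op 6 (insert('k')): buffer="cikgcikzgybvcikjgub" (len 19), cursors c1@3 c2@7 c3@15, authorship 1111222.2...333.3..
After op 7 (move_right): buffer="cikgcikzgybvcikjgub" (len 19), cursors c1@4 c2@8 c3@16, authorship 1111222.2...333.3..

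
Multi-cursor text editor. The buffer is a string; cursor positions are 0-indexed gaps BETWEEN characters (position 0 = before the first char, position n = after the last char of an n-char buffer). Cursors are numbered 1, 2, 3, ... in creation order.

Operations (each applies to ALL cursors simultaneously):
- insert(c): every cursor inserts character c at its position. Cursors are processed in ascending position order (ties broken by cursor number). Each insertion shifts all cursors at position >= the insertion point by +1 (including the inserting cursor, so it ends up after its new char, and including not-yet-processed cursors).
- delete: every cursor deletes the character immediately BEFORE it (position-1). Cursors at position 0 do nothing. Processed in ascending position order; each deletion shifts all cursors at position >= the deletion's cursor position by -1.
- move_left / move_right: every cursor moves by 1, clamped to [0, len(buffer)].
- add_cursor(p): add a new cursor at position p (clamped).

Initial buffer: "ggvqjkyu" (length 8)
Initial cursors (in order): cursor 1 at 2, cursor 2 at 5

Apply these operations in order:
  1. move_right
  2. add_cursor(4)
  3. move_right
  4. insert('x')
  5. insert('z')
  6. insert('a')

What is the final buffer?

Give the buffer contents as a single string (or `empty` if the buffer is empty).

After op 1 (move_right): buffer="ggvqjkyu" (len 8), cursors c1@3 c2@6, authorship ........
After op 2 (add_cursor(4)): buffer="ggvqjkyu" (len 8), cursors c1@3 c3@4 c2@6, authorship ........
After op 3 (move_right): buffer="ggvqjkyu" (len 8), cursors c1@4 c3@5 c2@7, authorship ........
After op 4 (insert('x')): buffer="ggvqxjxkyxu" (len 11), cursors c1@5 c3@7 c2@10, authorship ....1.3..2.
After op 5 (insert('z')): buffer="ggvqxzjxzkyxzu" (len 14), cursors c1@6 c3@9 c2@13, authorship ....11.33..22.
After op 6 (insert('a')): buffer="ggvqxzajxzakyxzau" (len 17), cursors c1@7 c3@11 c2@16, authorship ....111.333..222.

Answer: ggvqxzajxzakyxzau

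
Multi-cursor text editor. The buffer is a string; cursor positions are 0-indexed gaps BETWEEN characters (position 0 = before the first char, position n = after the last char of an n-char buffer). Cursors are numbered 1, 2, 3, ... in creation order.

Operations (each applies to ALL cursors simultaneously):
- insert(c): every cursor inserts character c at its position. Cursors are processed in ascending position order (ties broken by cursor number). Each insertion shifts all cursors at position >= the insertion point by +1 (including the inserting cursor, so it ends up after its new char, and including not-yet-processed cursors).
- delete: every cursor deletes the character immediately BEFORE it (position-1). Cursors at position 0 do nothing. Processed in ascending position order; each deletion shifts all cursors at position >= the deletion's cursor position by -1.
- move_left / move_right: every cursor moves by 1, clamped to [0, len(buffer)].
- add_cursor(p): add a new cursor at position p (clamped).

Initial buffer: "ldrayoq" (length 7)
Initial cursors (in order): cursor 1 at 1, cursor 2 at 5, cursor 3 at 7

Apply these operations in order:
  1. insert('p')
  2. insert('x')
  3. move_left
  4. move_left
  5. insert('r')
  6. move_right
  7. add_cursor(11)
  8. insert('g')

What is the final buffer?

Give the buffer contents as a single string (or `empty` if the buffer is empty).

After op 1 (insert('p')): buffer="lpdraypoqp" (len 10), cursors c1@2 c2@7 c3@10, authorship .1....2..3
After op 2 (insert('x')): buffer="lpxdraypxoqpx" (len 13), cursors c1@3 c2@9 c3@13, authorship .11....22..33
After op 3 (move_left): buffer="lpxdraypxoqpx" (len 13), cursors c1@2 c2@8 c3@12, authorship .11....22..33
After op 4 (move_left): buffer="lpxdraypxoqpx" (len 13), cursors c1@1 c2@7 c3@11, authorship .11....22..33
After op 5 (insert('r')): buffer="lrpxdrayrpxoqrpx" (len 16), cursors c1@2 c2@9 c3@14, authorship .111....222..333
After op 6 (move_right): buffer="lrpxdrayrpxoqrpx" (len 16), cursors c1@3 c2@10 c3@15, authorship .111....222..333
After op 7 (add_cursor(11)): buffer="lrpxdrayrpxoqrpx" (len 16), cursors c1@3 c2@10 c4@11 c3@15, authorship .111....222..333
After op 8 (insert('g')): buffer="lrpgxdrayrpgxgoqrpgx" (len 20), cursors c1@4 c2@12 c4@14 c3@19, authorship .1111....22224..3333

Answer: lrpgxdrayrpgxgoqrpgx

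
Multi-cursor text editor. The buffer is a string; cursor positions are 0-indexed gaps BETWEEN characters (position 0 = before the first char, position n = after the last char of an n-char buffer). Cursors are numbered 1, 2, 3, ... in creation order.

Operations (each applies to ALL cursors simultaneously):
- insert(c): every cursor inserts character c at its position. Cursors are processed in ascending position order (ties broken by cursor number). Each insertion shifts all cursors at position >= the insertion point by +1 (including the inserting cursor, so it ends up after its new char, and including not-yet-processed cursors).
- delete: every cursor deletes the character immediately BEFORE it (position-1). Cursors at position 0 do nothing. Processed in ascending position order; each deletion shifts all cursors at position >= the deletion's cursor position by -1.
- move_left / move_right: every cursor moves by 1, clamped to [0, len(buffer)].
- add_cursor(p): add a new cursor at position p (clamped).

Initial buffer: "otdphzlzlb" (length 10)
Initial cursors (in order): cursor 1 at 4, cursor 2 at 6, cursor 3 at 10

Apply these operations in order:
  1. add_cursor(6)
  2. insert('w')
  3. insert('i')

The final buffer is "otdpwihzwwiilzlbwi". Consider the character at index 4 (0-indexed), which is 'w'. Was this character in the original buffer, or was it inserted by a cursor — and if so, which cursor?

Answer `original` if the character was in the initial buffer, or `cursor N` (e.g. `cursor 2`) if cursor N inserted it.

Answer: cursor 1

Derivation:
After op 1 (add_cursor(6)): buffer="otdphzlzlb" (len 10), cursors c1@4 c2@6 c4@6 c3@10, authorship ..........
After op 2 (insert('w')): buffer="otdpwhzwwlzlbw" (len 14), cursors c1@5 c2@9 c4@9 c3@14, authorship ....1..24....3
After op 3 (insert('i')): buffer="otdpwihzwwiilzlbwi" (len 18), cursors c1@6 c2@12 c4@12 c3@18, authorship ....11..2424....33
Authorship (.=original, N=cursor N): . . . . 1 1 . . 2 4 2 4 . . . . 3 3
Index 4: author = 1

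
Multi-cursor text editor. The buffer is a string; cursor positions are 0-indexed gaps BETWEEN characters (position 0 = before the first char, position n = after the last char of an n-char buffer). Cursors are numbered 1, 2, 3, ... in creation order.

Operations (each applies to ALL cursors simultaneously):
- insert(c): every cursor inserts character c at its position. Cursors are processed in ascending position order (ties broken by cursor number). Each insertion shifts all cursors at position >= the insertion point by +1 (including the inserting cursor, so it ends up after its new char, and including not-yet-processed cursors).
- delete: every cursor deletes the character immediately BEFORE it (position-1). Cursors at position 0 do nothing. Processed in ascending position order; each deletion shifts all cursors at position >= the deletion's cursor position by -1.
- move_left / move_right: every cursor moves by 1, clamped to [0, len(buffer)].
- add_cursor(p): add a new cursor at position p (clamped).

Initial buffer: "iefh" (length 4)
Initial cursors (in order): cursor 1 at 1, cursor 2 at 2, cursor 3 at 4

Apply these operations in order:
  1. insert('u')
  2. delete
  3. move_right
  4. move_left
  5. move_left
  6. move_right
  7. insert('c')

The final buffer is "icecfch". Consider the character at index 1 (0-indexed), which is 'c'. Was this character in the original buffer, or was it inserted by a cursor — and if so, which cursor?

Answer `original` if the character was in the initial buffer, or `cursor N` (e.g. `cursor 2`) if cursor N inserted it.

After op 1 (insert('u')): buffer="iueufhu" (len 7), cursors c1@2 c2@4 c3@7, authorship .1.2..3
After op 2 (delete): buffer="iefh" (len 4), cursors c1@1 c2@2 c3@4, authorship ....
After op 3 (move_right): buffer="iefh" (len 4), cursors c1@2 c2@3 c3@4, authorship ....
After op 4 (move_left): buffer="iefh" (len 4), cursors c1@1 c2@2 c3@3, authorship ....
After op 5 (move_left): buffer="iefh" (len 4), cursors c1@0 c2@1 c3@2, authorship ....
After op 6 (move_right): buffer="iefh" (len 4), cursors c1@1 c2@2 c3@3, authorship ....
After op 7 (insert('c')): buffer="icecfch" (len 7), cursors c1@2 c2@4 c3@6, authorship .1.2.3.
Authorship (.=original, N=cursor N): . 1 . 2 . 3 .
Index 1: author = 1

Answer: cursor 1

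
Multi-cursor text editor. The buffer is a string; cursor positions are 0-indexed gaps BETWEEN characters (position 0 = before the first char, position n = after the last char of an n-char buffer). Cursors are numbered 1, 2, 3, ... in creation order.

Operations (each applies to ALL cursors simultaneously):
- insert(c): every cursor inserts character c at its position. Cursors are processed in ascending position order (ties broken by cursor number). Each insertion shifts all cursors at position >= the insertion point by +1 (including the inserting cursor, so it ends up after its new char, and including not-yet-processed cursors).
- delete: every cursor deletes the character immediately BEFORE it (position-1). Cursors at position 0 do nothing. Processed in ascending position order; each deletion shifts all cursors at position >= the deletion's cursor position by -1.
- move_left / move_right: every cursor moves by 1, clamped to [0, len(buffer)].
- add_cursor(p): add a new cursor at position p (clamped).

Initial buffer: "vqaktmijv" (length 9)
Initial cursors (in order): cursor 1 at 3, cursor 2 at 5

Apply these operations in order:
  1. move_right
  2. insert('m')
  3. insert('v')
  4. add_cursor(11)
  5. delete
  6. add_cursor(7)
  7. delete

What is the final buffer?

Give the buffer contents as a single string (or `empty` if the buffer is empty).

Answer: vqakjv

Derivation:
After op 1 (move_right): buffer="vqaktmijv" (len 9), cursors c1@4 c2@6, authorship .........
After op 2 (insert('m')): buffer="vqakmtmmijv" (len 11), cursors c1@5 c2@8, authorship ....1..2...
After op 3 (insert('v')): buffer="vqakmvtmmvijv" (len 13), cursors c1@6 c2@10, authorship ....11..22...
After op 4 (add_cursor(11)): buffer="vqakmvtmmvijv" (len 13), cursors c1@6 c2@10 c3@11, authorship ....11..22...
After op 5 (delete): buffer="vqakmtmmjv" (len 10), cursors c1@5 c2@8 c3@8, authorship ....1..2..
After op 6 (add_cursor(7)): buffer="vqakmtmmjv" (len 10), cursors c1@5 c4@7 c2@8 c3@8, authorship ....1..2..
After op 7 (delete): buffer="vqakjv" (len 6), cursors c1@4 c2@4 c3@4 c4@4, authorship ......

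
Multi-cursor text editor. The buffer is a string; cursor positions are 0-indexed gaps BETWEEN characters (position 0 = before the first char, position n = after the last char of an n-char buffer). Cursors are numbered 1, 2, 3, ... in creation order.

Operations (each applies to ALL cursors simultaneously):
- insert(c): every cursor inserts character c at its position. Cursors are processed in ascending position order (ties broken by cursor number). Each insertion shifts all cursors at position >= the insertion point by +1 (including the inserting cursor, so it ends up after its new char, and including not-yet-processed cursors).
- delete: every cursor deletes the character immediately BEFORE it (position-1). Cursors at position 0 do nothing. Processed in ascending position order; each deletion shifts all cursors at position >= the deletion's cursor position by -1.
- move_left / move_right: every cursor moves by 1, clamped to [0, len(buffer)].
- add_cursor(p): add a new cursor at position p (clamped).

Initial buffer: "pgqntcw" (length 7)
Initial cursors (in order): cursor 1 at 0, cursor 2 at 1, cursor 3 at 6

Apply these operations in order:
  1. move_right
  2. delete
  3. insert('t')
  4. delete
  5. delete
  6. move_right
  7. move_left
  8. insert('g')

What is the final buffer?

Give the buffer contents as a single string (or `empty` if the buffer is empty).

Answer: ggqngt

Derivation:
After op 1 (move_right): buffer="pgqntcw" (len 7), cursors c1@1 c2@2 c3@7, authorship .......
After op 2 (delete): buffer="qntc" (len 4), cursors c1@0 c2@0 c3@4, authorship ....
After op 3 (insert('t')): buffer="ttqntct" (len 7), cursors c1@2 c2@2 c3@7, authorship 12....3
After op 4 (delete): buffer="qntc" (len 4), cursors c1@0 c2@0 c3@4, authorship ....
After op 5 (delete): buffer="qnt" (len 3), cursors c1@0 c2@0 c3@3, authorship ...
After op 6 (move_right): buffer="qnt" (len 3), cursors c1@1 c2@1 c3@3, authorship ...
After op 7 (move_left): buffer="qnt" (len 3), cursors c1@0 c2@0 c3@2, authorship ...
After op 8 (insert('g')): buffer="ggqngt" (len 6), cursors c1@2 c2@2 c3@5, authorship 12..3.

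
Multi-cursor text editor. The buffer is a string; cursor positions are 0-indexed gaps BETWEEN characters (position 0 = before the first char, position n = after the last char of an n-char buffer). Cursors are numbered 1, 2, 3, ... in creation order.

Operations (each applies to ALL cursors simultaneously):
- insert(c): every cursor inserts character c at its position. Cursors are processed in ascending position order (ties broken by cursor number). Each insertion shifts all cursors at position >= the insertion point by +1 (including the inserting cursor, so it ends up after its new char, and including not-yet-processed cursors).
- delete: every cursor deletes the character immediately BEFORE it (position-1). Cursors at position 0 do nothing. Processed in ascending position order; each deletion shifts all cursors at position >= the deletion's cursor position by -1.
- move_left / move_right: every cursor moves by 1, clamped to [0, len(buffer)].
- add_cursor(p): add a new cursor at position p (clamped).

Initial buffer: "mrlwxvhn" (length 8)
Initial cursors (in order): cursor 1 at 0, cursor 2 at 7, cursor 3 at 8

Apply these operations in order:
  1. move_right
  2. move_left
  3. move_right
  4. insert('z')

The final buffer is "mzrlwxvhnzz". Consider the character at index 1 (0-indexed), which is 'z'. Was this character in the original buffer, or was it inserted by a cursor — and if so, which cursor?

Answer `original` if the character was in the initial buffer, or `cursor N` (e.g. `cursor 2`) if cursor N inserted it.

After op 1 (move_right): buffer="mrlwxvhn" (len 8), cursors c1@1 c2@8 c3@8, authorship ........
After op 2 (move_left): buffer="mrlwxvhn" (len 8), cursors c1@0 c2@7 c3@7, authorship ........
After op 3 (move_right): buffer="mrlwxvhn" (len 8), cursors c1@1 c2@8 c3@8, authorship ........
After op 4 (insert('z')): buffer="mzrlwxvhnzz" (len 11), cursors c1@2 c2@11 c3@11, authorship .1.......23
Authorship (.=original, N=cursor N): . 1 . . . . . . . 2 3
Index 1: author = 1

Answer: cursor 1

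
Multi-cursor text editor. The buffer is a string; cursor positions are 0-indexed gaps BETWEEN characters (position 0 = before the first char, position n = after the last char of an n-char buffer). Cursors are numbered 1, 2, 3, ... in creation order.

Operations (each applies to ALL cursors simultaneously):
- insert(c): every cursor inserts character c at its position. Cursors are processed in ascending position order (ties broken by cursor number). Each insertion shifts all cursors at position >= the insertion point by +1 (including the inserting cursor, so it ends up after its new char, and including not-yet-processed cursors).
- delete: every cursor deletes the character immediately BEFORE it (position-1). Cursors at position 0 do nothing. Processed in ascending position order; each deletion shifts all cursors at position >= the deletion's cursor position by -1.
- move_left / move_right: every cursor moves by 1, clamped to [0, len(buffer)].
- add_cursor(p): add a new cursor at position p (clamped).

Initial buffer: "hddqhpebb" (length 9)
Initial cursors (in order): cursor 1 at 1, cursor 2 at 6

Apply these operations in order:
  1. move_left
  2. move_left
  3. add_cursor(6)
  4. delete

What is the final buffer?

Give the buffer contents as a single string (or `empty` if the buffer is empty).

Answer: hddhebb

Derivation:
After op 1 (move_left): buffer="hddqhpebb" (len 9), cursors c1@0 c2@5, authorship .........
After op 2 (move_left): buffer="hddqhpebb" (len 9), cursors c1@0 c2@4, authorship .........
After op 3 (add_cursor(6)): buffer="hddqhpebb" (len 9), cursors c1@0 c2@4 c3@6, authorship .........
After op 4 (delete): buffer="hddhebb" (len 7), cursors c1@0 c2@3 c3@4, authorship .......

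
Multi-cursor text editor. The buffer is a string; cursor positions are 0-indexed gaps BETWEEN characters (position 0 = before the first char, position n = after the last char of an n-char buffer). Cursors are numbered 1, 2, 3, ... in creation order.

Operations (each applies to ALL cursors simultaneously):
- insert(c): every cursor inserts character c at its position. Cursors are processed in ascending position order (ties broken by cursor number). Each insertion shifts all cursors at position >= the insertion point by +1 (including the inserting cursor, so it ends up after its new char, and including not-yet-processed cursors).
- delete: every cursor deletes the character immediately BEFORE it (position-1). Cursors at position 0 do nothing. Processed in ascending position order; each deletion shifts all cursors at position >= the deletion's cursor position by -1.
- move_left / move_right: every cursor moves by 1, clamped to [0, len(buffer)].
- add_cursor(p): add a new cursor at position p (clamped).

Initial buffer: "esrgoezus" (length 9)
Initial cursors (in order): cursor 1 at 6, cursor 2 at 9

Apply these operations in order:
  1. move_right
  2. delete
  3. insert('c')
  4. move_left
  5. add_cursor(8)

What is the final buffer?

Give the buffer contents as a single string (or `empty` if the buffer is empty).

After op 1 (move_right): buffer="esrgoezus" (len 9), cursors c1@7 c2@9, authorship .........
After op 2 (delete): buffer="esrgoeu" (len 7), cursors c1@6 c2@7, authorship .......
After op 3 (insert('c')): buffer="esrgoecuc" (len 9), cursors c1@7 c2@9, authorship ......1.2
After op 4 (move_left): buffer="esrgoecuc" (len 9), cursors c1@6 c2@8, authorship ......1.2
After op 5 (add_cursor(8)): buffer="esrgoecuc" (len 9), cursors c1@6 c2@8 c3@8, authorship ......1.2

Answer: esrgoecuc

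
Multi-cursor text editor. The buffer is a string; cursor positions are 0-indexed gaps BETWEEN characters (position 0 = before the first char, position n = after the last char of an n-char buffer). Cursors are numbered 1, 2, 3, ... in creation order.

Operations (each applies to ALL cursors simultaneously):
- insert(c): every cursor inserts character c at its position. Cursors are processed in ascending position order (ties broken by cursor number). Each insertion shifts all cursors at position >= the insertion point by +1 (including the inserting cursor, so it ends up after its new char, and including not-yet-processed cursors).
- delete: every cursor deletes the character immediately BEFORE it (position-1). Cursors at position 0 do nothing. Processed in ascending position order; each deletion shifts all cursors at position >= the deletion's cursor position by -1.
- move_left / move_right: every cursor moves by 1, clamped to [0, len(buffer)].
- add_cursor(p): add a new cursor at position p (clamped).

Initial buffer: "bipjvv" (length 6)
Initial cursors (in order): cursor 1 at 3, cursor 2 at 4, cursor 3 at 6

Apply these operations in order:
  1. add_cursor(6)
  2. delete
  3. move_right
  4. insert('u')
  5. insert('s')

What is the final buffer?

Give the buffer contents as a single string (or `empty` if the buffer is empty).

Answer: biuuuussss

Derivation:
After op 1 (add_cursor(6)): buffer="bipjvv" (len 6), cursors c1@3 c2@4 c3@6 c4@6, authorship ......
After op 2 (delete): buffer="bi" (len 2), cursors c1@2 c2@2 c3@2 c4@2, authorship ..
After op 3 (move_right): buffer="bi" (len 2), cursors c1@2 c2@2 c3@2 c4@2, authorship ..
After op 4 (insert('u')): buffer="biuuuu" (len 6), cursors c1@6 c2@6 c3@6 c4@6, authorship ..1234
After op 5 (insert('s')): buffer="biuuuussss" (len 10), cursors c1@10 c2@10 c3@10 c4@10, authorship ..12341234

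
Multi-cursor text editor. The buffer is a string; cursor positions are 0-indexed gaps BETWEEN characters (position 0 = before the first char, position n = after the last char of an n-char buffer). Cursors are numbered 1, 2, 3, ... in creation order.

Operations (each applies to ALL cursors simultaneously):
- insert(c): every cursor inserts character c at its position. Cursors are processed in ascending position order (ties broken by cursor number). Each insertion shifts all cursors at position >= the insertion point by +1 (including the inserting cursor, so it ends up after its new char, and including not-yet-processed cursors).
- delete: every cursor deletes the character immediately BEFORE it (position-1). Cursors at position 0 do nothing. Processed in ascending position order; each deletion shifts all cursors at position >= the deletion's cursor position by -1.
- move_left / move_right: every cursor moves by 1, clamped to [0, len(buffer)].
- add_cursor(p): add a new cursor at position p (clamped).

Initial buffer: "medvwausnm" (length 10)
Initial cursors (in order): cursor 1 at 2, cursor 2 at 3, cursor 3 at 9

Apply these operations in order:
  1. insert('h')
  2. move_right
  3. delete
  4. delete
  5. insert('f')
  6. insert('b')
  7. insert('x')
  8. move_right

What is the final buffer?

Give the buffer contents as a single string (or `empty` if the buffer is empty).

Answer: meffbbxxwausnfbx

Derivation:
After op 1 (insert('h')): buffer="mehdhvwausnhm" (len 13), cursors c1@3 c2@5 c3@12, authorship ..1.2......3.
After op 2 (move_right): buffer="mehdhvwausnhm" (len 13), cursors c1@4 c2@6 c3@13, authorship ..1.2......3.
After op 3 (delete): buffer="mehhwausnh" (len 10), cursors c1@3 c2@4 c3@10, authorship ..12.....3
After op 4 (delete): buffer="mewausn" (len 7), cursors c1@2 c2@2 c3@7, authorship .......
After op 5 (insert('f')): buffer="meffwausnf" (len 10), cursors c1@4 c2@4 c3@10, authorship ..12.....3
After op 6 (insert('b')): buffer="meffbbwausnfb" (len 13), cursors c1@6 c2@6 c3@13, authorship ..1212.....33
After op 7 (insert('x')): buffer="meffbbxxwausnfbx" (len 16), cursors c1@8 c2@8 c3@16, authorship ..121212.....333
After op 8 (move_right): buffer="meffbbxxwausnfbx" (len 16), cursors c1@9 c2@9 c3@16, authorship ..121212.....333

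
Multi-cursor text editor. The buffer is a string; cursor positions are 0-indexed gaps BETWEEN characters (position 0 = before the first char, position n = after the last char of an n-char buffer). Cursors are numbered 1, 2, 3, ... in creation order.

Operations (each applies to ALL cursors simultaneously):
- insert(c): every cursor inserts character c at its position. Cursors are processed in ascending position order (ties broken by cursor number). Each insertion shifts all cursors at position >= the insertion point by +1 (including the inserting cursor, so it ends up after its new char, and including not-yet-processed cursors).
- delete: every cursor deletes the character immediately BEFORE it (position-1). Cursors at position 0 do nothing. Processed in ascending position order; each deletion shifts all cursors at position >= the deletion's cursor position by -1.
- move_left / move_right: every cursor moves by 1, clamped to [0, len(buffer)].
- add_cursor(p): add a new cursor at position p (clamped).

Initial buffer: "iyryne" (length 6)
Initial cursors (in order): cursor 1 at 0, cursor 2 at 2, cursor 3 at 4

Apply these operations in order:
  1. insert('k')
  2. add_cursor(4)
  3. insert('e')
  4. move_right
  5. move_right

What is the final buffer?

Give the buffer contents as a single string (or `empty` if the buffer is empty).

Answer: keiykeerykene

Derivation:
After op 1 (insert('k')): buffer="kiykrykne" (len 9), cursors c1@1 c2@4 c3@7, authorship 1..2..3..
After op 2 (add_cursor(4)): buffer="kiykrykne" (len 9), cursors c1@1 c2@4 c4@4 c3@7, authorship 1..2..3..
After op 3 (insert('e')): buffer="keiykeerykene" (len 13), cursors c1@2 c2@7 c4@7 c3@11, authorship 11..224..33..
After op 4 (move_right): buffer="keiykeerykene" (len 13), cursors c1@3 c2@8 c4@8 c3@12, authorship 11..224..33..
After op 5 (move_right): buffer="keiykeerykene" (len 13), cursors c1@4 c2@9 c4@9 c3@13, authorship 11..224..33..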